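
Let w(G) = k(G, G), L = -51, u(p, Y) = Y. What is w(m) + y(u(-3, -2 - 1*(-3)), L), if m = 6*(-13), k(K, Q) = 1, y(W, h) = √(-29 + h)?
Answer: 1 + 4*I*√5 ≈ 1.0 + 8.9443*I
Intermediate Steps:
m = -78
w(G) = 1
w(m) + y(u(-3, -2 - 1*(-3)), L) = 1 + √(-29 - 51) = 1 + √(-80) = 1 + 4*I*√5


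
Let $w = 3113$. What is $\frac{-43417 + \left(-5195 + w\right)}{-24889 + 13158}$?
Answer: $\frac{45499}{11731} \approx 3.8785$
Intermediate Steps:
$\frac{-43417 + \left(-5195 + w\right)}{-24889 + 13158} = \frac{-43417 + \left(-5195 + 3113\right)}{-24889 + 13158} = \frac{-43417 - 2082}{-11731} = \left(-45499\right) \left(- \frac{1}{11731}\right) = \frac{45499}{11731}$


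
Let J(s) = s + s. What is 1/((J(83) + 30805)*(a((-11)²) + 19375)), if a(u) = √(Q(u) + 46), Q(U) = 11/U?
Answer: 213125/127888437813328 - 13*√33/127888437813328 ≈ 1.6659e-9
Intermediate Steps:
J(s) = 2*s
a(u) = √(46 + 11/u) (a(u) = √(11/u + 46) = √(46 + 11/u))
1/((J(83) + 30805)*(a((-11)²) + 19375)) = 1/((2*83 + 30805)*(√(46 + 11/((-11)²)) + 19375)) = 1/((166 + 30805)*(√(46 + 11/121) + 19375)) = 1/(30971*(√(46 + 11*(1/121)) + 19375)) = 1/(30971*(√(46 + 1/11) + 19375)) = 1/(30971*(√(507/11) + 19375)) = 1/(30971*(13*√33/11 + 19375)) = 1/(30971*(19375 + 13*√33/11)) = 1/(600063125 + 402623*√33/11)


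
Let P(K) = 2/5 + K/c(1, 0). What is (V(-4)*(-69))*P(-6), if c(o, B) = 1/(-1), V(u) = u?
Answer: 8832/5 ≈ 1766.4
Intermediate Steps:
c(o, B) = -1
P(K) = 2/5 - K (P(K) = 2/5 + K/(-1) = 2*(1/5) + K*(-1) = 2/5 - K)
(V(-4)*(-69))*P(-6) = (-4*(-69))*(2/5 - 1*(-6)) = 276*(2/5 + 6) = 276*(32/5) = 8832/5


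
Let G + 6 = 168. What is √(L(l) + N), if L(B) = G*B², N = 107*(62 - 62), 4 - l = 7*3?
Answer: 153*√2 ≈ 216.37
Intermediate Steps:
G = 162 (G = -6 + 168 = 162)
l = -17 (l = 4 - 7*3 = 4 - 1*21 = 4 - 21 = -17)
N = 0 (N = 107*0 = 0)
L(B) = 162*B²
√(L(l) + N) = √(162*(-17)² + 0) = √(162*289 + 0) = √(46818 + 0) = √46818 = 153*√2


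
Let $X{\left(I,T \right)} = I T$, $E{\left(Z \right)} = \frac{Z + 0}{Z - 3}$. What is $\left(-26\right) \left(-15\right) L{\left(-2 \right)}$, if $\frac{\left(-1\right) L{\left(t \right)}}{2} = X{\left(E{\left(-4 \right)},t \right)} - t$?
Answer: $- \frac{4680}{7} \approx -668.57$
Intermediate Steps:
$E{\left(Z \right)} = \frac{Z}{-3 + Z}$
$L{\left(t \right)} = \frac{6 t}{7}$ ($L{\left(t \right)} = - 2 \left(- \frac{4}{-3 - 4} t - t\right) = - 2 \left(- \frac{4}{-7} t - t\right) = - 2 \left(\left(-4\right) \left(- \frac{1}{7}\right) t - t\right) = - 2 \left(\frac{4 t}{7} - t\right) = - 2 \left(- \frac{3 t}{7}\right) = \frac{6 t}{7}$)
$\left(-26\right) \left(-15\right) L{\left(-2 \right)} = \left(-26\right) \left(-15\right) \frac{6}{7} \left(-2\right) = 390 \left(- \frac{12}{7}\right) = - \frac{4680}{7}$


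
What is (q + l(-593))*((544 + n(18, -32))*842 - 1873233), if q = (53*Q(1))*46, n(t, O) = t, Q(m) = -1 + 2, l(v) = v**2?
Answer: -495732068523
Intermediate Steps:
Q(m) = 1
q = 2438 (q = (53*1)*46 = 53*46 = 2438)
(q + l(-593))*((544 + n(18, -32))*842 - 1873233) = (2438 + (-593)**2)*((544 + 18)*842 - 1873233) = (2438 + 351649)*(562*842 - 1873233) = 354087*(473204 - 1873233) = 354087*(-1400029) = -495732068523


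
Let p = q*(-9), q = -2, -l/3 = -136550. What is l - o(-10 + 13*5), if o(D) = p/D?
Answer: 22530732/55 ≈ 4.0965e+5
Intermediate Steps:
l = 409650 (l = -3*(-136550) = 409650)
p = 18 (p = -2*(-9) = 18)
o(D) = 18/D
l - o(-10 + 13*5) = 409650 - 18/(-10 + 13*5) = 409650 - 18/(-10 + 65) = 409650 - 18/55 = 22530732/55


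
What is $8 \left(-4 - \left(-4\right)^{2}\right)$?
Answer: $-160$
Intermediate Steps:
$8 \left(-4 - \left(-4\right)^{2}\right) = 8 \left(-4 - 16\right) = 8 \left(-20\right) = -160$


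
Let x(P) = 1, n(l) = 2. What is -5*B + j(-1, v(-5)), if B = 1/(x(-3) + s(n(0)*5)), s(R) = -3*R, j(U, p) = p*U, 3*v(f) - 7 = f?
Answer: -43/87 ≈ -0.49425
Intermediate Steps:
v(f) = 7/3 + f/3
j(U, p) = U*p
B = -1/29 (B = 1/(1 - 6*5) = 1/(1 - 3*10) = 1/(1 - 30) = 1/(-29) = -1/29 ≈ -0.034483)
-5*B + j(-1, v(-5)) = -5*(-1/29) - (7/3 + (1/3)*(-5)) = 5/29 - (7/3 - 5/3) = 5/29 - 1*2/3 = 5/29 - 2/3 = -43/87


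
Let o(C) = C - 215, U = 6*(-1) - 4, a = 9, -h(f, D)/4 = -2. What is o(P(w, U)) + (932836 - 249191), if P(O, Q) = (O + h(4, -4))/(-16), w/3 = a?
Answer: 10934845/16 ≈ 6.8343e+5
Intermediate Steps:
h(f, D) = 8 (h(f, D) = -4*(-2) = 8)
w = 27 (w = 3*9 = 27)
U = -10 (U = -6 - 4 = -10)
P(O, Q) = -½ - O/16 (P(O, Q) = (O + 8)/(-16) = (8 + O)*(-1/16) = -½ - O/16)
o(C) = -215 + C
o(P(w, U)) + (932836 - 249191) = (-215 + (-½ - 1/16*27)) + (932836 - 249191) = (-215 + (-½ - 27/16)) + 683645 = (-215 - 35/16) + 683645 = -3475/16 + 683645 = 10934845/16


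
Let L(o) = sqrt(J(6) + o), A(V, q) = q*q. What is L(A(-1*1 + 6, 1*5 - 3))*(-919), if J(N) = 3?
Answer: -919*sqrt(7) ≈ -2431.4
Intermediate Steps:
A(V, q) = q**2
L(o) = sqrt(3 + o)
L(A(-1*1 + 6, 1*5 - 3))*(-919) = sqrt(3 + (1*5 - 3)**2)*(-919) = sqrt(3 + (5 - 3)**2)*(-919) = sqrt(3 + 2**2)*(-919) = sqrt(3 + 4)*(-919) = sqrt(7)*(-919) = -919*sqrt(7)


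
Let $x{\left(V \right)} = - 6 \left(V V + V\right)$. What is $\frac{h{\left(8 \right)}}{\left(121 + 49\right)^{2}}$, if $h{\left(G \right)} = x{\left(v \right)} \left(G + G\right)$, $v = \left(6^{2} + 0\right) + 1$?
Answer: $- \frac{33744}{7225} \approx -4.6704$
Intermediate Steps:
$v = 37$ ($v = \left(36 + 0\right) + 1 = 36 + 1 = 37$)
$x{\left(V \right)} = - 6 V - 6 V^{2}$ ($x{\left(V \right)} = - 6 \left(V^{2} + V\right) = - 6 \left(V + V^{2}\right) = - 6 V - 6 V^{2}$)
$h{\left(G \right)} = - 16872 G$ ($h{\left(G \right)} = \left(-6\right) 37 \left(1 + 37\right) \left(G + G\right) = \left(-6\right) 37 \cdot 38 \cdot 2 G = - 8436 \cdot 2 G = - 16872 G$)
$\frac{h{\left(8 \right)}}{\left(121 + 49\right)^{2}} = \frac{\left(-16872\right) 8}{\left(121 + 49\right)^{2}} = - \frac{134976}{170^{2}} = - \frac{134976}{28900} = \left(-134976\right) \frac{1}{28900} = - \frac{33744}{7225}$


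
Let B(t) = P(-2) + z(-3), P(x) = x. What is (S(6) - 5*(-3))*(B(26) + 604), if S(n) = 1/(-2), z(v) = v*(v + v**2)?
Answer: 8468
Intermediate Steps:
S(n) = -1/2
B(t) = -20 (B(t) = -2 + (-3)**2*(1 - 3) = -2 + 9*(-2) = -2 - 18 = -20)
(S(6) - 5*(-3))*(B(26) + 604) = (-1/2 - 5*(-3))*(-20 + 604) = (-1/2 + 15)*584 = (29/2)*584 = 8468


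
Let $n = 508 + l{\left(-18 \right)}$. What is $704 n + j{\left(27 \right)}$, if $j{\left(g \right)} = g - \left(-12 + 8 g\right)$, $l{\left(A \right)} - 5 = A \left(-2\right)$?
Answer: $386319$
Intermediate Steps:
$l{\left(A \right)} = 5 - 2 A$ ($l{\left(A \right)} = 5 + A \left(-2\right) = 5 - 2 A$)
$j{\left(g \right)} = 12 - 7 g$ ($j{\left(g \right)} = g - \left(-12 + 8 g\right) = 12 - 7 g$)
$n = 549$ ($n = 508 + \left(5 - -36\right) = 508 + \left(5 + 36\right) = 508 + 41 = 549$)
$704 n + j{\left(27 \right)} = 704 \cdot 549 + \left(12 - 189\right) = 386496 + \left(12 - 189\right) = 386496 - 177 = 386319$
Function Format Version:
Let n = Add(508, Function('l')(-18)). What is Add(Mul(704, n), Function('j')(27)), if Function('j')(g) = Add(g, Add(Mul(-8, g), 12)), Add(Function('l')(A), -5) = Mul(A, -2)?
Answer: 386319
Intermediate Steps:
Function('l')(A) = Add(5, Mul(-2, A)) (Function('l')(A) = Add(5, Mul(A, -2)) = Add(5, Mul(-2, A)))
Function('j')(g) = Add(12, Mul(-7, g)) (Function('j')(g) = Add(g, Add(12, Mul(-8, g))) = Add(12, Mul(-7, g)))
n = 549 (n = Add(508, Add(5, Mul(-2, -18))) = Add(508, Add(5, 36)) = Add(508, 41) = 549)
Add(Mul(704, n), Function('j')(27)) = Add(Mul(704, 549), Add(12, Mul(-7, 27))) = Add(386496, Add(12, -189)) = Add(386496, -177) = 386319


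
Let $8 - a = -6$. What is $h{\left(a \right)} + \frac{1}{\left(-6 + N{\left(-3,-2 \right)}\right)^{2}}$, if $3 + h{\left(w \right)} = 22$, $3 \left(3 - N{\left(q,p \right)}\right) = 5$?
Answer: $\frac{3733}{196} \approx 19.046$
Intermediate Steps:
$a = 14$ ($a = 8 - -6 = 8 + 6 = 14$)
$N{\left(q,p \right)} = \frac{4}{3}$ ($N{\left(q,p \right)} = 3 - \frac{5}{3} = \frac{4}{3}$)
$h{\left(w \right)} = 19$ ($h{\left(w \right)} = -3 + 22 = 19$)
$h{\left(a \right)} + \frac{1}{\left(-6 + N{\left(-3,-2 \right)}\right)^{2}} = 19 + \frac{1}{\left(-6 + \frac{4}{3}\right)^{2}} = 19 + \frac{1}{\left(- \frac{14}{3}\right)^{2}} = 19 + \frac{1}{\frac{196}{9}} = 19 + \frac{9}{196} = \frac{3733}{196}$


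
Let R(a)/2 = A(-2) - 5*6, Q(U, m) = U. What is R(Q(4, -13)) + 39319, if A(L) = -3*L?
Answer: 39271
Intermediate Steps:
R(a) = -48 (R(a) = 2*(-3*(-2) - 5*6) = 2*(6 - 30) = 2*(-24) = -48)
R(Q(4, -13)) + 39319 = -48 + 39319 = 39271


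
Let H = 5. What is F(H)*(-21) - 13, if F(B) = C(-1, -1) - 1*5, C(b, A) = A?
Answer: 113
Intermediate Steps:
F(B) = -6 (F(B) = -1 - 1*5 = -1 - 5 = -6)
F(H)*(-21) - 13 = -6*(-21) - 13 = 126 - 13 = 113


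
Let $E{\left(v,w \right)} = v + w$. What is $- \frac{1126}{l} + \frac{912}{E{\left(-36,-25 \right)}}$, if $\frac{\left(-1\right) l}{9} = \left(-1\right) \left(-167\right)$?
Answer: $- \frac{1302050}{91683} \approx -14.202$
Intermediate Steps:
$l = -1503$ ($l = - 9 \left(\left(-1\right) \left(-167\right)\right) = \left(-9\right) 167 = -1503$)
$- \frac{1126}{l} + \frac{912}{E{\left(-36,-25 \right)}} = - \frac{1126}{-1503} + \frac{912}{-36 - 25} = \left(-1126\right) \left(- \frac{1}{1503}\right) + \frac{912}{-61} = \frac{1126}{1503} + 912 \left(- \frac{1}{61}\right) = \frac{1126}{1503} - \frac{912}{61} = - \frac{1302050}{91683}$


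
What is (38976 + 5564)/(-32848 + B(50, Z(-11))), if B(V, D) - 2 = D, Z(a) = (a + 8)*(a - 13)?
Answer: -22270/16387 ≈ -1.3590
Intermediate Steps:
Z(a) = (-13 + a)*(8 + a) (Z(a) = (8 + a)*(-13 + a) = (-13 + a)*(8 + a))
B(V, D) = 2 + D
(38976 + 5564)/(-32848 + B(50, Z(-11))) = (38976 + 5564)/(-32848 + (2 + (-104 + (-11)² - 5*(-11)))) = 44540/(-32848 + (2 + (-104 + 121 + 55))) = 44540/(-32848 + (2 + 72)) = 44540/(-32848 + 74) = 44540/(-32774) = 44540*(-1/32774) = -22270/16387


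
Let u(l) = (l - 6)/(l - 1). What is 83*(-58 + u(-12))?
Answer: -61088/13 ≈ -4699.1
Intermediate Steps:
u(l) = (-6 + l)/(-1 + l)
83*(-58 + u(-12)) = 83*(-58 + (-6 - 12)/(-1 - 12)) = 83*(-58 - 18/(-13)) = 83*(-58 - 1/13*(-18)) = 83*(-58 + 18/13) = 83*(-736/13) = -61088/13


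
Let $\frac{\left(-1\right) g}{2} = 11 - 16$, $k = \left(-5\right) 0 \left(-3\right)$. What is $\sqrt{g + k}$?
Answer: $\sqrt{10} \approx 3.1623$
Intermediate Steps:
$k = 0$ ($k = 0 \left(-3\right) = 0$)
$g = 10$ ($g = - 2 \left(11 - 16\right) = \left(-2\right) \left(-5\right) = 10$)
$\sqrt{g + k} = \sqrt{10 + 0} = \sqrt{10}$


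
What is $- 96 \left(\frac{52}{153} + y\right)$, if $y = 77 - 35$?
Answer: $- \frac{207296}{51} \approx -4064.6$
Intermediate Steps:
$y = 42$
$- 96 \left(\frac{52}{153} + y\right) = - 96 \left(\frac{52}{153} + 42\right) = \left(-96\right) \frac{6478}{153} = - \frac{207296}{51}$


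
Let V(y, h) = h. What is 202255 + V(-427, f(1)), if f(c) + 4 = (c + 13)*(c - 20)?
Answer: 201985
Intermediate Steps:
f(c) = -4 + (-20 + c)*(13 + c) (f(c) = -4 + (c + 13)*(c - 20) = -4 + (13 + c)*(-20 + c) = -4 + (-20 + c)*(13 + c))
202255 + V(-427, f(1)) = 202255 + (-264 + 1² - 7*1) = 202255 + (-264 + 1 - 7) = 202255 - 270 = 201985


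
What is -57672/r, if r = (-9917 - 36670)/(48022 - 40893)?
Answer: 137047896/15529 ≈ 8825.3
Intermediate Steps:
r = -46587/7129 ≈ -6.5349
-57672/r = -57672/(-46587/7129) = -57672*(-7129/46587) = 137047896/15529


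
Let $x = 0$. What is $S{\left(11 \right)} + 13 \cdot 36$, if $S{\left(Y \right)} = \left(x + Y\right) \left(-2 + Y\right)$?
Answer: $567$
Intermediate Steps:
$S{\left(Y \right)} = Y \left(-2 + Y\right)$ ($S{\left(Y \right)} = \left(0 + Y\right) \left(-2 + Y\right) = Y \left(-2 + Y\right)$)
$S{\left(11 \right)} + 13 \cdot 36 = 11 \left(-2 + 11\right) + 13 \cdot 36 = 11 \cdot 9 + 468 = 99 + 468 = 567$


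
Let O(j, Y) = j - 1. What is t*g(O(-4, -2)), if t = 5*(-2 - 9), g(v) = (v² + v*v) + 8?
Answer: -3190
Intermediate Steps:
O(j, Y) = -1 + j
g(v) = 8 + 2*v² (g(v) = (v² + v²) + 8 = 2*v² + 8 = 8 + 2*v²)
t = -55 (t = 5*(-11) = -55)
t*g(O(-4, -2)) = -55*(8 + 2*(-1 - 4)²) = -55*(8 + 2*(-5)²) = -55*(8 + 2*25) = -55*(8 + 50) = -55*58 = -3190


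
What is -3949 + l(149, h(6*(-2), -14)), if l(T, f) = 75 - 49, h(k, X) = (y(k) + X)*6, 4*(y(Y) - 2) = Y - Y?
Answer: -3923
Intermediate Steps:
y(Y) = 2 (y(Y) = 2 + (Y - Y)/4 = 2 + (1/4)*0 = 2 + 0 = 2)
h(k, X) = 12 + 6*X (h(k, X) = (2 + X)*6 = 12 + 6*X)
l(T, f) = 26
-3949 + l(149, h(6*(-2), -14)) = -3949 + 26 = -3923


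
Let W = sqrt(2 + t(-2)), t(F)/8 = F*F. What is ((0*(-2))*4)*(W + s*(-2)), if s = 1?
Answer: 0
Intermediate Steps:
t(F) = 8*F**2 (t(F) = 8*(F*F) = 8*F**2)
W = sqrt(34) (W = sqrt(2 + 8*(-2)**2) = sqrt(2 + 8*4) = sqrt(2 + 32) = sqrt(34) ≈ 5.8309)
((0*(-2))*4)*(W + s*(-2)) = ((0*(-2))*4)*(sqrt(34) + 1*(-2)) = (0*4)*(sqrt(34) - 2) = 0*(-2 + sqrt(34)) = 0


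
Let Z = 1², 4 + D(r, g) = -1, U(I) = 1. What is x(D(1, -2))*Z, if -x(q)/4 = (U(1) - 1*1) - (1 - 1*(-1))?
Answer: 8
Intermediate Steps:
D(r, g) = -5 (D(r, g) = -4 - 1 = -5)
x(q) = 8 (x(q) = -4*((1 - 1*1) - (1 - 1*(-1))) = -4*((1 - 1) - (1 + 1)) = -4*(0 - 1*2) = -4*(0 - 2) = -4*(-2) = 8)
Z = 1
x(D(1, -2))*Z = 8*1 = 8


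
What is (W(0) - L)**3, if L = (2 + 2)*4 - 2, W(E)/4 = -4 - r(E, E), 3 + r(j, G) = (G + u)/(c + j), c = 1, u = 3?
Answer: -27000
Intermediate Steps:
r(j, G) = -3 + (3 + G)/(1 + j) (r(j, G) = -3 + (G + 3)/(1 + j) = -3 + (3 + G)/(1 + j))
W(E) = -16 + 8*E/(1 + E) (W(E) = 4*(-4 - (E - 3*E)/(1 + E)) = 4*(-4 - (-2*E)/(1 + E)) = 4*(-4 - (-2)*E/(1 + E)) = 4*(-4 + 2*E/(1 + E)) = -16 + 8*E/(1 + E))
L = 14 (L = 4*4 - 2 = 16 - 2 = 14)
(W(0) - L)**3 = (8*(-2 - 1*0)/(1 + 0) - 1*14)**3 = (8*(-2 + 0)/1 - 14)**3 = (8*1*(-2) - 14)**3 = (-16 - 14)**3 = (-30)**3 = -27000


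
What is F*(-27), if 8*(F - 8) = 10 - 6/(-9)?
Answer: -252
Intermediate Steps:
F = 28/3 (F = 8 + (10 - 6/(-9))/8 = 8 + (10 - ⅑*(-6))/8 = 8 + (10 + ⅔)/8 = 8 + (⅛)*(32/3) = 8 + 4/3 = 28/3 ≈ 9.3333)
F*(-27) = (28/3)*(-27) = -252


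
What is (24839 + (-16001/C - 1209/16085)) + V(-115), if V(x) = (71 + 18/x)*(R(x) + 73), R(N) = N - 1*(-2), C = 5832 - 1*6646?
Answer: 6632635431047/301143370 ≈ 22025.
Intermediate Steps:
C = -814 (C = 5832 - 6646 = -814)
R(N) = 2 + N (R(N) = N + 2 = 2 + N)
V(x) = (71 + 18/x)*(75 + x) (V(x) = (71 + 18/x)*((2 + x) + 73) = (71 + 18/x)*(75 + x))
(24839 + (-16001/C - 1209/16085)) + V(-115) = (24839 + (-16001/(-814) - 1209/16085)) + (5343 + 71*(-115) + 1350/(-115)) = (24839 + (-16001*(-1/814) - 1209*1/16085)) + (5343 - 8165 + 1350*(-1/115)) = (24839 + (16001/814 - 1209/16085)) + (5343 - 8165 - 270/23) = (24839 + 256391959/13093190) - 65176/23 = 325478138369/13093190 - 65176/23 = 6632635431047/301143370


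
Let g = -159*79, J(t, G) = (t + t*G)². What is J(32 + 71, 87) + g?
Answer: 82143535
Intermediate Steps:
J(t, G) = (t + G*t)²
g = -12561
J(32 + 71, 87) + g = (32 + 71)²*(1 + 87)² - 12561 = 103²*88² - 12561 = 10609*7744 - 12561 = 82156096 - 12561 = 82143535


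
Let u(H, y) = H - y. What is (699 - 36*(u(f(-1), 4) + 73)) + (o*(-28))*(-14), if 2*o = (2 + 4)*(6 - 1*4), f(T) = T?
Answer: 603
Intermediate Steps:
o = 6 (o = ((2 + 4)*(6 - 1*4))/2 = (6*(6 - 4))/2 = (6*2)/2 = (1/2)*12 = 6)
(699 - 36*(u(f(-1), 4) + 73)) + (o*(-28))*(-14) = (699 - 36*((-1 - 1*4) + 73)) + (6*(-28))*(-14) = (699 - 36*((-1 - 4) + 73)) - 168*(-14) = (699 - 36*(-5 + 73)) + 2352 = (699 - 36*68) + 2352 = (699 - 2448) + 2352 = -1749 + 2352 = 603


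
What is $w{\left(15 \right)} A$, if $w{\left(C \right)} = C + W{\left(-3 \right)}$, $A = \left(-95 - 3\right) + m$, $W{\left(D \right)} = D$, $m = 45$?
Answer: $-636$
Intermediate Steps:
$A = -53$ ($A = \left(-95 - 3\right) + 45 = -98 + 45 = -53$)
$w{\left(C \right)} = -3 + C$ ($w{\left(C \right)} = C - 3 = -3 + C$)
$w{\left(15 \right)} A = \left(-3 + 15\right) \left(-53\right) = 12 \left(-53\right) = -636$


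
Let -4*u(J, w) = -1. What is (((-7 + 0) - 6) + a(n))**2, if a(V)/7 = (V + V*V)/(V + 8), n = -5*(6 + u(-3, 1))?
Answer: 12256925521/138384 ≈ 88572.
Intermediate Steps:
u(J, w) = 1/4 (u(J, w) = -1/4*(-1) = 1/4)
n = -125/4 (n = -5*(6 + 1/4) = -5*25/4 = -125/4 ≈ -31.250)
a(V) = 7*(V + V**2)/(8 + V) (a(V) = 7*((V + V*V)/(V + 8)) = 7*((V + V**2)/(8 + V)) = 7*(V + V**2)/(8 + V))
(((-7 + 0) - 6) + a(n))**2 = (((-7 + 0) - 6) + 7*(-125/4)*(1 - 125/4)/(8 - 125/4))**2 = ((-7 - 6) + 7*(-125/4)*(-121/4)/(-93/4))**2 = (-13 + 7*(-125/4)*(-4/93)*(-121/4))**2 = (-13 - 105875/372)**2 = (-110711/372)**2 = 12256925521/138384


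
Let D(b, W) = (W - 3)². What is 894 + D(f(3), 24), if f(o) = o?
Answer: 1335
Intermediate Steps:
D(b, W) = (-3 + W)²
894 + D(f(3), 24) = 894 + (-3 + 24)² = 894 + 21² = 894 + 441 = 1335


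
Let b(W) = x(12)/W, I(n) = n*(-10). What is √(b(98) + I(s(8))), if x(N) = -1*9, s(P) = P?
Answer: I*√15698/14 ≈ 8.9494*I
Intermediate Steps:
x(N) = -9
I(n) = -10*n
b(W) = -9/W
√(b(98) + I(s(8))) = √(-9/98 - 10*8) = √(-9*1/98 - 80) = √(-9/98 - 80) = √(-7849/98) = I*√15698/14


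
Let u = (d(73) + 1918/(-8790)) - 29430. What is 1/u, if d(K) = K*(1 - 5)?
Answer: -4395/130629149 ≈ -3.3645e-5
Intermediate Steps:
d(K) = -4*K (d(K) = K*(-4) = -4*K)
u = -130629149/4395 (u = (-4*73 + 1918/(-8790)) - 29430 = (-292 + 1918*(-1/8790)) - 29430 = (-292 - 959/4395) - 29430 = -1284299/4395 - 29430 = -130629149/4395 ≈ -29722.)
1/u = 1/(-130629149/4395) = -4395/130629149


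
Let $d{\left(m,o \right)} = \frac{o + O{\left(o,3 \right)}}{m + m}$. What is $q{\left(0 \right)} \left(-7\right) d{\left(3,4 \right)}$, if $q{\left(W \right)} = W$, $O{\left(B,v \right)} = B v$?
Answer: $0$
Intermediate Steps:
$d{\left(m,o \right)} = \frac{2 o}{m}$ ($d{\left(m,o \right)} = \frac{o + o 3}{m + m} = \frac{o + 3 o}{2 m} = 4 o \frac{1}{2 m} = \frac{2 o}{m}$)
$q{\left(0 \right)} \left(-7\right) d{\left(3,4 \right)} = 0 \left(-7\right) 2 \cdot 4 \cdot \frac{1}{3} = 0 \cdot 2 \cdot 4 \cdot \frac{1}{3} = 0 \cdot \frac{8}{3} = 0$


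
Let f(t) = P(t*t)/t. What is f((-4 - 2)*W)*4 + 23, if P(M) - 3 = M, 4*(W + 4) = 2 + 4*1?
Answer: 419/5 ≈ 83.800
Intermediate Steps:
W = -5/2 (W = -4 + (2 + 4*1)/4 = -4 + (2 + 4)/4 = -4 + (¼)*6 = -4 + 3/2 = -5/2 ≈ -2.5000)
P(M) = 3 + M
f(t) = (3 + t²)/t (f(t) = (3 + t*t)/t = (3 + t²)/t)
f((-4 - 2)*W)*4 + 23 = ((-4 - 2)*(-5/2) + 3/(((-4 - 2)*(-5/2))))*4 + 23 = (-6*(-5/2) + 3/((-6*(-5/2))))*4 + 23 = (15 + 3/15)*4 + 23 = (15 + 3*(1/15))*4 + 23 = (15 + ⅕)*4 + 23 = (76/5)*4 + 23 = 304/5 + 23 = 419/5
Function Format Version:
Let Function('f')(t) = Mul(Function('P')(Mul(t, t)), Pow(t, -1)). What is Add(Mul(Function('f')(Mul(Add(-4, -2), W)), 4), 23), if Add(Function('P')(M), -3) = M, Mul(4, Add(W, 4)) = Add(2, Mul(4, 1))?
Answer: Rational(419, 5) ≈ 83.800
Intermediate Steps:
W = Rational(-5, 2) (W = Add(-4, Mul(Rational(1, 4), Add(2, Mul(4, 1)))) = Add(-4, Mul(Rational(1, 4), Add(2, 4))) = Add(-4, Mul(Rational(1, 4), 6)) = Add(-4, Rational(3, 2)) = Rational(-5, 2) ≈ -2.5000)
Function('P')(M) = Add(3, M)
Function('f')(t) = Mul(Pow(t, -1), Add(3, Pow(t, 2))) (Function('f')(t) = Mul(Add(3, Mul(t, t)), Pow(t, -1)) = Mul(Add(3, Pow(t, 2)), Pow(t, -1)) = Mul(Pow(t, -1), Add(3, Pow(t, 2))))
Add(Mul(Function('f')(Mul(Add(-4, -2), W)), 4), 23) = Add(Mul(Add(Mul(Add(-4, -2), Rational(-5, 2)), Mul(3, Pow(Mul(Add(-4, -2), Rational(-5, 2)), -1))), 4), 23) = Add(Mul(Add(Mul(-6, Rational(-5, 2)), Mul(3, Pow(Mul(-6, Rational(-5, 2)), -1))), 4), 23) = Add(Mul(Add(15, Mul(3, Pow(15, -1))), 4), 23) = Add(Mul(Add(15, Mul(3, Rational(1, 15))), 4), 23) = Add(Mul(Add(15, Rational(1, 5)), 4), 23) = Add(Mul(Rational(76, 5), 4), 23) = Add(Rational(304, 5), 23) = Rational(419, 5)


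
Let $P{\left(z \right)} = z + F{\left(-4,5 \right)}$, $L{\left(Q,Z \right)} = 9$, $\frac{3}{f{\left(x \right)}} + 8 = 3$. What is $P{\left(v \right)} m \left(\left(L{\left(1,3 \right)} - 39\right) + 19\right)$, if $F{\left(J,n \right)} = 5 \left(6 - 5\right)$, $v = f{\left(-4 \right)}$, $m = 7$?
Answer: $- \frac{1694}{5} \approx -338.8$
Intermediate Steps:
$f{\left(x \right)} = - \frac{3}{5}$ ($f{\left(x \right)} = \frac{3}{-8 + 3} = \frac{3}{-5} = 3 \left(- \frac{1}{5}\right) = - \frac{3}{5}$)
$v = - \frac{3}{5} \approx -0.6$
$F{\left(J,n \right)} = 5$ ($F{\left(J,n \right)} = 5 \cdot 1 = 5$)
$P{\left(z \right)} = 5 + z$ ($P{\left(z \right)} = z + 5 = 5 + z$)
$P{\left(v \right)} m \left(\left(L{\left(1,3 \right)} - 39\right) + 19\right) = \left(5 - \frac{3}{5}\right) 7 \left(\left(9 - 39\right) + 19\right) = \frac{22}{5} \cdot 7 \left(-30 + 19\right) = \frac{154}{5} \left(-11\right) = - \frac{1694}{5}$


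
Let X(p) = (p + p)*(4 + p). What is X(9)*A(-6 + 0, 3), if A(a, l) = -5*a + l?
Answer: 7722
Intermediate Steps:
X(p) = 2*p*(4 + p) (X(p) = (2*p)*(4 + p) = 2*p*(4 + p))
A(a, l) = l - 5*a
X(9)*A(-6 + 0, 3) = (2*9*(4 + 9))*(3 - 5*(-6 + 0)) = (2*9*13)*(3 - 5*(-6)) = 234*(3 + 30) = 234*33 = 7722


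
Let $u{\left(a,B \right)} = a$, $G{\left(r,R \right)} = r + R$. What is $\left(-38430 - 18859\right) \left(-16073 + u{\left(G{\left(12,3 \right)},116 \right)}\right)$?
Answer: $919946762$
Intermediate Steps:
$G{\left(r,R \right)} = R + r$
$\left(-38430 - 18859\right) \left(-16073 + u{\left(G{\left(12,3 \right)},116 \right)}\right) = \left(-38430 - 18859\right) \left(-16073 + \left(3 + 12\right)\right) = \left(-38430 - 18859\right) \left(-16073 + 15\right) = \left(-38430 - 18859\right) \left(-16058\right) = \left(-57289\right) \left(-16058\right) = 919946762$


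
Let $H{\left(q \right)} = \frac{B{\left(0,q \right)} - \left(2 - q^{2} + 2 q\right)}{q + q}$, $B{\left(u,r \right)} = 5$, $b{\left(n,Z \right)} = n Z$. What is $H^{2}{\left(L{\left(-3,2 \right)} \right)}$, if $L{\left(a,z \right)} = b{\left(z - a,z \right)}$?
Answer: $\frac{6889}{400} \approx 17.223$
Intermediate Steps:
$b{\left(n,Z \right)} = Z n$
$L{\left(a,z \right)} = z \left(z - a\right)$
$H{\left(q \right)} = \frac{3 + q^{2} - 2 q}{2 q}$ ($H{\left(q \right)} = \frac{5 - \left(2 - q^{2} + 2 q\right)}{q + q} = \frac{5 - \left(2 - q^{2} + 2 q\right)}{2 q} = \left(3 + q^{2} - 2 q\right) \frac{1}{2 q} = \frac{3 + q^{2} - 2 q}{2 q}$)
$H^{2}{\left(L{\left(-3,2 \right)} \right)} = \left(\frac{3 + 2 \left(2 - -3\right) \left(-2 + 2 \left(2 - -3\right)\right)}{2 \cdot 2 \left(2 - -3\right)}\right)^{2} = \left(\frac{3 + 2 \left(2 + 3\right) \left(-2 + 2 \left(2 + 3\right)\right)}{2 \cdot 2 \left(2 + 3\right)}\right)^{2} = \left(\frac{3 + 2 \cdot 5 \left(-2 + 2 \cdot 5\right)}{2 \cdot 2 \cdot 5}\right)^{2} = \left(\frac{3 + 10 \left(-2 + 10\right)}{2 \cdot 10}\right)^{2} = \left(\frac{1}{2} \cdot \frac{1}{10} \left(3 + 10 \cdot 8\right)\right)^{2} = \left(\frac{1}{2} \cdot \frac{1}{10} \left(3 + 80\right)\right)^{2} = \left(\frac{1}{2} \cdot \frac{1}{10} \cdot 83\right)^{2} = \left(\frac{83}{20}\right)^{2} = \frac{6889}{400}$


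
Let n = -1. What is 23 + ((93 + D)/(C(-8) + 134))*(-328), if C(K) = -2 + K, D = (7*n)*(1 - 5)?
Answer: -9209/31 ≈ -297.06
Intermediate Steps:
D = 28 (D = (7*(-1))*(1 - 5) = -7*(-4) = 28)
23 + ((93 + D)/(C(-8) + 134))*(-328) = 23 + ((93 + 28)/((-2 - 8) + 134))*(-328) = 23 + (121/(-10 + 134))*(-328) = 23 + (121/124)*(-328) = 23 - 9922/31 = -9209/31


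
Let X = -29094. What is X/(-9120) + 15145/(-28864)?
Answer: 7308821/2742080 ≈ 2.6654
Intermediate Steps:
X/(-9120) + 15145/(-28864) = -29094/(-9120) + 15145/(-28864) = -29094*(-1/9120) + 15145*(-1/28864) = 4849/1520 - 15145/28864 = 7308821/2742080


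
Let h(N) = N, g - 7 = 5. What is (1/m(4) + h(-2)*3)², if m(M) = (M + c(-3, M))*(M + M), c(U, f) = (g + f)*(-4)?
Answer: 8300161/230400 ≈ 36.025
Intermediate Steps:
g = 12 (g = 7 + 5 = 12)
c(U, f) = -48 - 4*f (c(U, f) = (12 + f)*(-4) = -48 - 4*f)
m(M) = 2*M*(-48 - 3*M) (m(M) = (M + (-48 - 4*M))*(M + M) = (-48 - 3*M)*(2*M) = 2*M*(-48 - 3*M))
(1/m(4) + h(-2)*3)² = (1/(-6*4*(16 + 4)) - 2*3)² = (1/(-6*4*20) - 6)² = (1/(-480) - 6)² = (-1/480 - 6)² = (-2881/480)² = 8300161/230400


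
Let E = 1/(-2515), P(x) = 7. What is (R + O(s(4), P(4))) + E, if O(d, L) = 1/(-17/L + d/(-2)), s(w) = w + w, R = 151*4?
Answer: 2733602/4527 ≈ 603.84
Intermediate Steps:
R = 604
s(w) = 2*w
O(d, L) = 1/(-17/L - d/2) (O(d, L) = 1/(-17/L + d*(-½)) = 1/(-17/L - d/2))
E = -1/2515 ≈ -0.00039761
(R + O(s(4), P(4))) + E = (604 - 2*7/(34 + 7*(2*4))) - 1/2515 = (604 - 2*7/(34 + 7*8)) - 1/2515 = (604 - 2*7/(34 + 56)) - 1/2515 = (604 - 2*7/90) - 1/2515 = (604 - 2*7*1/90) - 1/2515 = (604 - 7/45) - 1/2515 = 27173/45 - 1/2515 = 2733602/4527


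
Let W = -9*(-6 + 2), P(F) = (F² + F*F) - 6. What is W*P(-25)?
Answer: 44784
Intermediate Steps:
P(F) = -6 + 2*F² (P(F) = (F² + F²) - 6 = 2*F² - 6 = -6 + 2*F²)
W = 36 (W = -9*(-4) = 36)
W*P(-25) = 36*(-6 + 2*(-25)²) = 36*(-6 + 2*625) = 36*(-6 + 1250) = 36*1244 = 44784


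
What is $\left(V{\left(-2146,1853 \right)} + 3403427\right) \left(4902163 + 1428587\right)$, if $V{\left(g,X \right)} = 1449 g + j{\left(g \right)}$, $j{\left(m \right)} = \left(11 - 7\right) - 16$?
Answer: $1860360525750$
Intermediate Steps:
$j{\left(m \right)} = -12$ ($j{\left(m \right)} = 4 - 16 = -12$)
$V{\left(g,X \right)} = -12 + 1449 g$ ($V{\left(g,X \right)} = 1449 g - 12 = -12 + 1449 g$)
$\left(V{\left(-2146,1853 \right)} + 3403427\right) \left(4902163 + 1428587\right) = \left(\left(-12 + 1449 \left(-2146\right)\right) + 3403427\right) \left(4902163 + 1428587\right) = \left(\left(-12 - 3109554\right) + 3403427\right) 6330750 = \left(-3109566 + 3403427\right) 6330750 = 293861 \cdot 6330750 = 1860360525750$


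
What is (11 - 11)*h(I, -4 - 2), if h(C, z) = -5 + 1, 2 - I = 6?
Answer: 0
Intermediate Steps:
I = -4 (I = 2 - 1*6 = 2 - 6 = -4)
h(C, z) = -4
(11 - 11)*h(I, -4 - 2) = (11 - 11)*(-4) = 0*(-4) = 0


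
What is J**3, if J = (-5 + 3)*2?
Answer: -64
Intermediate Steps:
J = -4 (J = -2*2 = -4)
J**3 = (-4)**3 = -64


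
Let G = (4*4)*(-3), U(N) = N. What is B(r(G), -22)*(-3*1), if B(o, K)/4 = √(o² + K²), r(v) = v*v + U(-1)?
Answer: -12*√5304293 ≈ -27637.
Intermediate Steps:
G = -48 (G = 16*(-3) = -48)
r(v) = -1 + v² (r(v) = v*v - 1 = v² - 1 = -1 + v²)
B(o, K) = 4*√(K² + o²) (B(o, K) = 4*√(o² + K²) = 4*√(K² + o²))
B(r(G), -22)*(-3*1) = (4*√((-22)² + (-1 + (-48)²)²))*(-3*1) = (4*√(484 + (-1 + 2304)²))*(-3) = (4*√(484 + 2303²))*(-3) = (4*√(484 + 5303809))*(-3) = (4*√5304293)*(-3) = -12*√5304293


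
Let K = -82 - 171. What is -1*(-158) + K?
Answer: -95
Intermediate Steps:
K = -253
-1*(-158) + K = -1*(-158) - 253 = 158 - 253 = -95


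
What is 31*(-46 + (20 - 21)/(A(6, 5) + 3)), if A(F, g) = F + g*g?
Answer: -48515/34 ≈ -1426.9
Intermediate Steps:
A(F, g) = F + g²
31*(-46 + (20 - 21)/(A(6, 5) + 3)) = 31*(-46 + (20 - 21)/((6 + 5²) + 3)) = 31*(-46 - 1/((6 + 25) + 3)) = 31*(-46 - 1/(31 + 3)) = 31*(-46 - 1/34) = 31*(-1565/34) = -48515/34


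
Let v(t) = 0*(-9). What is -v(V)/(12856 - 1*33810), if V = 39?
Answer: 0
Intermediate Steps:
v(t) = 0
-v(V)/(12856 - 1*33810) = -0/(12856 - 1*33810) = -0/(12856 - 33810) = -0/(-20954) = -0*(-1)/20954 = -1*0 = 0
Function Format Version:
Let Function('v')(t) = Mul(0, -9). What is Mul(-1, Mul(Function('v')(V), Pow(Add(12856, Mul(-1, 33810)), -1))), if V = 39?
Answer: 0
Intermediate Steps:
Function('v')(t) = 0
Mul(-1, Mul(Function('v')(V), Pow(Add(12856, Mul(-1, 33810)), -1))) = Mul(-1, Mul(0, Pow(Add(12856, Mul(-1, 33810)), -1))) = Mul(-1, Mul(0, Pow(Add(12856, -33810), -1))) = Mul(-1, Mul(0, Pow(-20954, -1))) = Mul(-1, Mul(0, Rational(-1, 20954))) = Mul(-1, 0) = 0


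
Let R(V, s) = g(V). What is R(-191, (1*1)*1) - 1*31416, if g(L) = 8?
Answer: -31408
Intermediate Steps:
R(V, s) = 8
R(-191, (1*1)*1) - 1*31416 = 8 - 1*31416 = 8 - 31416 = -31408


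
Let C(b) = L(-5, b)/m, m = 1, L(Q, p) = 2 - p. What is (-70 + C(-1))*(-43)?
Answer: 2881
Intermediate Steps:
C(b) = 2 - b (C(b) = (2 - b)/1 = (2 - b)*1 = 2 - b)
(-70 + C(-1))*(-43) = (-70 + (2 - 1*(-1)))*(-43) = (-70 + (2 + 1))*(-43) = (-70 + 3)*(-43) = -67*(-43) = 2881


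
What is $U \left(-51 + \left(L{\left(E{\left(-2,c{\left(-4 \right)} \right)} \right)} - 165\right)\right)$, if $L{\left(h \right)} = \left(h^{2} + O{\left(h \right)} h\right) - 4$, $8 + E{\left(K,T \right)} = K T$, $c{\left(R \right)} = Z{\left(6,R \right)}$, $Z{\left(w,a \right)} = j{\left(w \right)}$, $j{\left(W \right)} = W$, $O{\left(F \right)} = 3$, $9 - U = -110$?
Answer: $14280$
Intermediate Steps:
$U = 119$ ($U = 9 - -110 = 9 + 110 = 119$)
$Z{\left(w,a \right)} = w$
$c{\left(R \right)} = 6$
$E{\left(K,T \right)} = -8 + K T$
$L{\left(h \right)} = -4 + h^{2} + 3 h$ ($L{\left(h \right)} = \left(h^{2} + 3 h\right) - 4 = -4 + h^{2} + 3 h$)
$U \left(-51 + \left(L{\left(E{\left(-2,c{\left(-4 \right)} \right)} \right)} - 165\right)\right) = 119 \left(-51 - \left(169 - \left(-8 - 12\right)^{2} - 3 \left(-8 - 12\right)\right)\right) = 119 \left(-51 + \left(\left(-4 + \left(-20\right)^{2} + 3 \left(-20\right)\right) - 165\right)\right) = 119 \left(-51 - -171\right) = 119 \left(-51 + \left(336 - 165\right)\right) = 119 \left(-51 + 171\right) = 119 \cdot 120 = 14280$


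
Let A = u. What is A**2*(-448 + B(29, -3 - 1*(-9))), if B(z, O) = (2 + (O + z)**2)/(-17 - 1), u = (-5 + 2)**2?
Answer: -83619/2 ≈ -41810.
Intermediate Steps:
u = 9 (u = (-3)**2 = 9)
B(z, O) = -1/9 - (O + z)**2/18 (B(z, O) = (2 + (O + z)**2)/(-18) = (2 + (O + z)**2)*(-1/18) = -1/9 - (O + z)**2/18)
A = 9
A**2*(-448 + B(29, -3 - 1*(-9))) = 9**2*(-448 + (-1/9 - ((-3 - 1*(-9)) + 29)**2/18)) = 81*(-448 + (-1/9 - ((-3 + 9) + 29)**2/18)) = 81*(-448 + (-1/9 - (6 + 29)**2/18)) = 81*(-448 + (-1/9 - 1/18*35**2)) = 81*(-448 + (-1/9 - 1/18*1225)) = 81*(-448 + (-1/9 - 1225/18)) = 81*(-448 - 409/6) = 81*(-3097/6) = -83619/2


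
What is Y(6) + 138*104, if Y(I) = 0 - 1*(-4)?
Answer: 14356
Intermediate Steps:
Y(I) = 4 (Y(I) = 0 + 4 = 4)
Y(6) + 138*104 = 4 + 138*104 = 4 + 14352 = 14356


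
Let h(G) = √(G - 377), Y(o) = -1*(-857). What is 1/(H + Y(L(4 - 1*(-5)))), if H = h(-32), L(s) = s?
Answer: 857/734858 - I*√409/734858 ≈ 0.0011662 - 2.7521e-5*I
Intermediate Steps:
Y(o) = 857
h(G) = √(-377 + G)
H = I*√409 (H = √(-377 - 32) = √(-409) = I*√409 ≈ 20.224*I)
1/(H + Y(L(4 - 1*(-5)))) = 1/(I*√409 + 857) = 1/(857 + I*√409)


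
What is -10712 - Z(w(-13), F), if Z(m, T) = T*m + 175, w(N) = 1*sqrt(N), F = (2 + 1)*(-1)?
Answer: -10887 + 3*I*sqrt(13) ≈ -10887.0 + 10.817*I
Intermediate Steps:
F = -3 (F = 3*(-1) = -3)
w(N) = sqrt(N)
Z(m, T) = 175 + T*m
-10712 - Z(w(-13), F) = -10712 - (175 - 3*I*sqrt(13)) = -10712 + (-175 + 3*I*sqrt(13)) = -10887 + 3*I*sqrt(13)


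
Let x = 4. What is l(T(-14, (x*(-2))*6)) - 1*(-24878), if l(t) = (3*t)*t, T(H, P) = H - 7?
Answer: 26201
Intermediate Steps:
T(H, P) = -7 + H
l(t) = 3*t²
l(T(-14, (x*(-2))*6)) - 1*(-24878) = 3*(-7 - 14)² - 1*(-24878) = 3*(-21)² + 24878 = 3*441 + 24878 = 1323 + 24878 = 26201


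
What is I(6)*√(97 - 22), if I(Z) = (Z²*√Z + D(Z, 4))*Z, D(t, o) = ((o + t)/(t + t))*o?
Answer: 100*√3 + 3240*√2 ≈ 4755.3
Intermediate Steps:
D(t, o) = o*(o + t)/(2*t) (D(t, o) = ((o + t)/((2*t)))*o = ((o + t)*(1/(2*t)))*o = ((o + t)/(2*t))*o = o*(o + t)/(2*t))
I(Z) = Z*(Z^(5/2) + 2*(4 + Z)/Z) (I(Z) = (Z²*√Z + (½)*4*(4 + Z)/Z)*Z = (Z^(5/2) + 2*(4 + Z)/Z)*Z = Z*(Z^(5/2) + 2*(4 + Z)/Z))
I(6)*√(97 - 22) = (8 + 6^(7/2) + 2*6)*√(97 - 22) = (8 + 216*√6 + 12)*√75 = (20 + 216*√6)*(5*√3) = 5*√3*(20 + 216*√6)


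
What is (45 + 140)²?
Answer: 34225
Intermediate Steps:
(45 + 140)² = 185² = 34225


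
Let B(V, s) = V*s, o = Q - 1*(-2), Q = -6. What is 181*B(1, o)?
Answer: -724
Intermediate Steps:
o = -4 (o = -6 - 1*(-2) = -6 + 2 = -4)
181*B(1, o) = 181*(1*(-4)) = 181*(-4) = -724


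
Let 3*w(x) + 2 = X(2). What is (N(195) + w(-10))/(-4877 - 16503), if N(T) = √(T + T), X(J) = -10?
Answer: 1/5345 - √390/21380 ≈ -0.00073660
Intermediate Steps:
w(x) = -4 (w(x) = -⅔ + (⅓)*(-10) = -⅔ - 10/3 = -4)
N(T) = √2*√T (N(T) = √(2*T) = √2*√T)
(N(195) + w(-10))/(-4877 - 16503) = (√2*√195 - 4)/(-4877 - 16503) = (√390 - 4)/(-21380) = (-4 + √390)*(-1/21380) = 1/5345 - √390/21380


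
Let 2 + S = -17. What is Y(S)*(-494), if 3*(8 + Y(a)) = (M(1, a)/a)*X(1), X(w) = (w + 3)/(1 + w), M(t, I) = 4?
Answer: 12064/3 ≈ 4021.3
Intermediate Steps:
S = -19 (S = -2 - 17 = -19)
X(w) = (3 + w)/(1 + w)
Y(a) = -8 + 8/(3*a) (Y(a) = -8 + ((4/a)*((3 + 1)/(1 + 1)))/3 = -8 + ((4/a)*(4/2))/3 = -8 + ((4/a)*((½)*4))/3 = -8 + ((4/a)*2)/3 = -8 + (8/a)/3 = -8 + 8/(3*a))
Y(S)*(-494) = (-8 + (8/3)/(-19))*(-494) = (-8 + (8/3)*(-1/19))*(-494) = (-8 - 8/57)*(-494) = -464/57*(-494) = 12064/3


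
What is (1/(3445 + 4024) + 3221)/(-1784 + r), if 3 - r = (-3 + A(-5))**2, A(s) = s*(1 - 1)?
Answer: -2405765/1336951 ≈ -1.7994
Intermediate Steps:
A(s) = 0 (A(s) = s*0 = 0)
r = -6 (r = 3 - (-3 + 0)**2 = 3 - 1*(-3)**2 = 3 - 1*9 = 3 - 9 = -6)
(1/(3445 + 4024) + 3221)/(-1784 + r) = (1/(3445 + 4024) + 3221)/(-1784 - 6) = (1/7469 + 3221)/(-1790) = (1/7469 + 3221)*(-1/1790) = (24057650/7469)*(-1/1790) = -2405765/1336951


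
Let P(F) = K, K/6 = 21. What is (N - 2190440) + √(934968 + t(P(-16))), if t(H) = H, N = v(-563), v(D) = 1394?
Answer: -2189046 + √935094 ≈ -2.1881e+6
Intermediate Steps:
K = 126 (K = 6*21 = 126)
P(F) = 126
N = 1394
(N - 2190440) + √(934968 + t(P(-16))) = (1394 - 2190440) + √(934968 + 126) = -2189046 + √935094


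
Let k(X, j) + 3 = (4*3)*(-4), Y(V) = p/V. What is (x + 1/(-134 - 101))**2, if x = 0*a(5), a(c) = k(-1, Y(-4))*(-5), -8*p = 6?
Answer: 1/55225 ≈ 1.8108e-5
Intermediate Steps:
p = -3/4 (p = -1/8*6 = -3/4 ≈ -0.75000)
Y(V) = -3/(4*V)
k(X, j) = -51 (k(X, j) = -3 + (4*3)*(-4) = -3 + 12*(-4) = -3 - 48 = -51)
a(c) = 255 (a(c) = -51*(-5) = 255)
x = 0 (x = 0*255 = 0)
(x + 1/(-134 - 101))**2 = (0 + 1/(-134 - 101))**2 = (0 + 1/(-235))**2 = (0 - 1/235)**2 = (-1/235)**2 = 1/55225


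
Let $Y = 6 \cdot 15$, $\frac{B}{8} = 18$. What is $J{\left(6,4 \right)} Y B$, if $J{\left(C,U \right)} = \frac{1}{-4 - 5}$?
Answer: $-1440$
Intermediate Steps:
$B = 144$ ($B = 8 \cdot 18 = 144$)
$Y = 90$
$J{\left(C,U \right)} = - \frac{1}{9}$ ($J{\left(C,U \right)} = \frac{1}{-9} = - \frac{1}{9}$)
$J{\left(6,4 \right)} Y B = \left(- \frac{1}{9}\right) 90 \cdot 144 = \left(-10\right) 144 = -1440$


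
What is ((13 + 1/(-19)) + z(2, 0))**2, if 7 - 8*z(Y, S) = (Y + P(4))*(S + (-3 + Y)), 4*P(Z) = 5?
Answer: 74839801/369664 ≈ 202.45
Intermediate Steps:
P(Z) = 5/4 (P(Z) = (1/4)*5 = 5/4)
z(Y, S) = 7/8 - (5/4 + Y)*(-3 + S + Y)/8 (z(Y, S) = 7/8 - (Y + 5/4)*(S + (-3 + Y))/8 = 7/8 - (5/4 + Y)*(-3 + S + Y)/8)
((13 + 1/(-19)) + z(2, 0))**2 = ((13 + 1/(-19)) + (43/32 - 5/32*0 - 1/8*2**2 + (7/32)*2 - 1/8*0*2))**2 = ((13 - 1/19) + (43/32 + 0 - 1/8*4 + 7/16 + 0))**2 = (246/19 + (43/32 + 0 - 1/2 + 7/16 + 0))**2 = (246/19 + 41/32)**2 = (8651/608)**2 = 74839801/369664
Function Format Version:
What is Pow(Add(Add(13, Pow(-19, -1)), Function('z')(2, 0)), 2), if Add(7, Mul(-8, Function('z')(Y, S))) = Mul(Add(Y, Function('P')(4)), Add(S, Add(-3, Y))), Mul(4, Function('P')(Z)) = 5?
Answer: Rational(74839801, 369664) ≈ 202.45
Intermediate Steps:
Function('P')(Z) = Rational(5, 4) (Function('P')(Z) = Mul(Rational(1, 4), 5) = Rational(5, 4))
Function('z')(Y, S) = Add(Rational(7, 8), Mul(Rational(-1, 8), Add(Rational(5, 4), Y), Add(-3, S, Y))) (Function('z')(Y, S) = Add(Rational(7, 8), Mul(Rational(-1, 8), Mul(Add(Y, Rational(5, 4)), Add(S, Add(-3, Y))))) = Add(Rational(7, 8), Mul(Rational(-1, 8), Mul(Add(Rational(5, 4), Y), Add(-3, S, Y)))) = Add(Rational(7, 8), Mul(Rational(-1, 8), Add(Rational(5, 4), Y), Add(-3, S, Y))))
Pow(Add(Add(13, Pow(-19, -1)), Function('z')(2, 0)), 2) = Pow(Add(Add(13, Pow(-19, -1)), Add(Rational(43, 32), Mul(Rational(-5, 32), 0), Mul(Rational(-1, 8), Pow(2, 2)), Mul(Rational(7, 32), 2), Mul(Rational(-1, 8), 0, 2))), 2) = Pow(Add(Add(13, Rational(-1, 19)), Add(Rational(43, 32), 0, Mul(Rational(-1, 8), 4), Rational(7, 16), 0)), 2) = Pow(Add(Rational(246, 19), Add(Rational(43, 32), 0, Rational(-1, 2), Rational(7, 16), 0)), 2) = Pow(Add(Rational(246, 19), Rational(41, 32)), 2) = Pow(Rational(8651, 608), 2) = Rational(74839801, 369664)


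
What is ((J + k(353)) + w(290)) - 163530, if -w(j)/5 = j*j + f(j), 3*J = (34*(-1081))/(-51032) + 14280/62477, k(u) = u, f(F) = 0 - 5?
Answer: -2791307988445883/4782489396 ≈ -5.8365e+5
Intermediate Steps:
f(F) = -5
J = 1512508309/4782489396 (J = ((34*(-1081))/(-51032) + 14280/62477)/3 = (-36754*(-1/51032) + 14280*(1/62477))/3 = (18377/25516 + 14280/62477)/3 = (⅓)*(1512508309/1594163132) = 1512508309/4782489396 ≈ 0.31626)
w(j) = 25 - 5*j² (w(j) = -5*(j*j - 5) = -5*(j² - 5) = -5*(-5 + j²) = 25 - 5*j²)
((J + k(353)) + w(290)) - 163530 = ((1512508309/4782489396 + 353) + (25 - 5*290²)) - 163530 = (1689731265097/4782489396 + (25 - 5*84100)) - 163530 = (1689731265097/4782489396 + (25 - 420500)) - 163530 = (1689731265097/4782489396 - 420475) - 163530 = -2009227497518003/4782489396 - 163530 = -2791307988445883/4782489396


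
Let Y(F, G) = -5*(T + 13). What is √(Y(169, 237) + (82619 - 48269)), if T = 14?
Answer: √34215 ≈ 184.97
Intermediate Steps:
Y(F, G) = -135 (Y(F, G) = -5*(14 + 13) = -5*27 = -135)
√(Y(169, 237) + (82619 - 48269)) = √(-135 + (82619 - 48269)) = √(-135 + 34350) = √34215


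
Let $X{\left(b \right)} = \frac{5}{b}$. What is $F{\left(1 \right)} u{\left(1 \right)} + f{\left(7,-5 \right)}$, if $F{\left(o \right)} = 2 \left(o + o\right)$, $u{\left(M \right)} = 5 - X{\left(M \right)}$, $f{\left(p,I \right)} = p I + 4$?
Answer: $-31$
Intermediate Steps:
$f{\left(p,I \right)} = 4 + I p$ ($f{\left(p,I \right)} = I p + 4 = 4 + I p$)
$u{\left(M \right)} = 5 - \frac{5}{M}$
$F{\left(o \right)} = 4 o$ ($F{\left(o \right)} = 2 \cdot 2 o = 4 o$)
$F{\left(1 \right)} u{\left(1 \right)} + f{\left(7,-5 \right)} = 4 \cdot 1 \left(5 - \frac{5}{1}\right) + \left(4 - 35\right) = 4 \left(5 - 5\right) + \left(4 - 35\right) = 4 \left(5 - 5\right) - 31 = 4 \cdot 0 - 31 = 0 - 31 = -31$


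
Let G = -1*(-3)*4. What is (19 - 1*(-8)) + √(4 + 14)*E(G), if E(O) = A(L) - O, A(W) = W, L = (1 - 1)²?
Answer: 27 - 36*√2 ≈ -23.912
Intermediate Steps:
G = 12 (G = 3*4 = 12)
L = 0 (L = 0² = 0)
E(O) = -O (E(O) = 0 - O = -O)
(19 - 1*(-8)) + √(4 + 14)*E(G) = (19 - 1*(-8)) + √(4 + 14)*(-1*12) = (19 + 8) + √18*(-12) = 27 + (3*√2)*(-12) = 27 - 36*√2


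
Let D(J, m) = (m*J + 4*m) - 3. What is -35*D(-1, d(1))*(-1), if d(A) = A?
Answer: 0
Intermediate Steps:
D(J, m) = -3 + 4*m + J*m (D(J, m) = (J*m + 4*m) - 3 = (4*m + J*m) - 3 = -3 + 4*m + J*m)
-35*D(-1, d(1))*(-1) = -35*(-3 + 4*1 - 1*1)*(-1) = -35*(-3 + 4 - 1)*(-1) = -35*0*(-1) = 0*(-1) = 0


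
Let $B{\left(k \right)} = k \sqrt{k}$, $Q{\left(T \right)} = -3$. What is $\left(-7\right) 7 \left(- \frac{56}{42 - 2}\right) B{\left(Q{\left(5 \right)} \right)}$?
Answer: $- \frac{1029 i \sqrt{3}}{5} \approx - 356.46 i$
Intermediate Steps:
$B{\left(k \right)} = k^{\frac{3}{2}}$
$\left(-7\right) 7 \left(- \frac{56}{42 - 2}\right) B{\left(Q{\left(5 \right)} \right)} = \left(-7\right) 7 \left(- \frac{56}{42 - 2}\right) \left(-3\right)^{\frac{3}{2}} = - 49 \left(- \frac{56}{42 - 2}\right) \left(- 3 i \sqrt{3}\right) = - 49 \left(- \frac{56}{40}\right) \left(- 3 i \sqrt{3}\right) = - 49 \left(\left(-56\right) \frac{1}{40}\right) \left(- 3 i \sqrt{3}\right) = \left(-49\right) \left(- \frac{7}{5}\right) \left(- 3 i \sqrt{3}\right) = \frac{343 \left(- 3 i \sqrt{3}\right)}{5} = - \frac{1029 i \sqrt{3}}{5}$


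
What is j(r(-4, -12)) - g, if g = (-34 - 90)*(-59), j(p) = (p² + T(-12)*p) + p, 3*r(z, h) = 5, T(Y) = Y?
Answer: -65984/9 ≈ -7331.6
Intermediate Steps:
r(z, h) = 5/3 (r(z, h) = (⅓)*5 = 5/3)
j(p) = p² - 11*p (j(p) = (p² - 12*p) + p = p² - 11*p)
g = 7316 (g = -124*(-59) = 7316)
j(r(-4, -12)) - g = 5*(-11 + 5/3)/3 - 1*7316 = (5/3)*(-28/3) - 7316 = -140/9 - 7316 = -65984/9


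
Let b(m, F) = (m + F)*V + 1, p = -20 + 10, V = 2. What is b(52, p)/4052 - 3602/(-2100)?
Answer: 3693451/2127300 ≈ 1.7362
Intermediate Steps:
p = -10
b(m, F) = 1 + 2*F + 2*m (b(m, F) = (m + F)*2 + 1 = (F + m)*2 + 1 = (2*F + 2*m) + 1 = 1 + 2*F + 2*m)
b(52, p)/4052 - 3602/(-2100) = (1 + 2*(-10) + 2*52)/4052 - 3602/(-2100) = (1 - 20 + 104)*(1/4052) - 3602*(-1/2100) = 85*(1/4052) + 1801/1050 = 85/4052 + 1801/1050 = 3693451/2127300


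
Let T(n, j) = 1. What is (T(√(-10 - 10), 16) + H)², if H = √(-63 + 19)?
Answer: -43 + 4*I*√11 ≈ -43.0 + 13.266*I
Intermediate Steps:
H = 2*I*√11 (H = √(-44) = 2*I*√11 ≈ 6.6332*I)
(T(√(-10 - 10), 16) + H)² = (1 + 2*I*√11)²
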